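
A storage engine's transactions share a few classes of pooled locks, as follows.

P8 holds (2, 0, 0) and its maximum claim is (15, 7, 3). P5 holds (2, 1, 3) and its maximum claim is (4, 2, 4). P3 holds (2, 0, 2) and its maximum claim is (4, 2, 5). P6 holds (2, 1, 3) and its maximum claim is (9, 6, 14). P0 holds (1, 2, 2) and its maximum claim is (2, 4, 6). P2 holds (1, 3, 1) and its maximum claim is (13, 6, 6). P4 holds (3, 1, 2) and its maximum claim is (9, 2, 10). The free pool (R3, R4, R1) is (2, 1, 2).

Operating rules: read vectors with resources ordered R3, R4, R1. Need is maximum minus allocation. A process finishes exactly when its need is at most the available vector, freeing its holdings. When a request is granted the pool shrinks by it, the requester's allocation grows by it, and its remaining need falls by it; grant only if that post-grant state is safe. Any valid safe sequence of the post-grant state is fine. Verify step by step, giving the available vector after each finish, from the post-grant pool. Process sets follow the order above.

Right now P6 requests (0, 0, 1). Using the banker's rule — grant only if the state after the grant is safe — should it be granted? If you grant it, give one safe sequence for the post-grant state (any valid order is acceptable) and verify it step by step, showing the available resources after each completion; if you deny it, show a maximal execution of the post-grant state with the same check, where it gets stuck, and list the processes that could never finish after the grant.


GRANT — the state after the grant stays safe, e.g. via P5, P0, P3, P4, P6, P2, P8.
Key observation: after the grant the pool drops to (2, 1, 1), which still lets P5 finish first and unwind the rest.
Check on the post-grant state, step by step:
  pool = (2, 1, 1)
  P5: need (2, 1, 1) fits (2, 1, 1); releases (2, 1, 3), pool now (4, 2, 4)
  P0: need (1, 2, 4) fits (4, 2, 4); releases (1, 2, 2), pool now (5, 4, 6)
  P3: need (2, 2, 3) fits (5, 4, 6); releases (2, 0, 2), pool now (7, 4, 8)
  P4: need (6, 1, 8) fits (7, 4, 8); releases (3, 1, 2), pool now (10, 5, 10)
  P6: need (7, 5, 10) fits (10, 5, 10); releases (2, 1, 4), pool now (12, 6, 14)
  P2: need (12, 3, 5) fits (12, 6, 14); releases (1, 3, 1), pool now (13, 9, 15)
  P8: need (13, 7, 3) fits (13, 9, 15); releases (2, 0, 0), pool now (15, 9, 15)


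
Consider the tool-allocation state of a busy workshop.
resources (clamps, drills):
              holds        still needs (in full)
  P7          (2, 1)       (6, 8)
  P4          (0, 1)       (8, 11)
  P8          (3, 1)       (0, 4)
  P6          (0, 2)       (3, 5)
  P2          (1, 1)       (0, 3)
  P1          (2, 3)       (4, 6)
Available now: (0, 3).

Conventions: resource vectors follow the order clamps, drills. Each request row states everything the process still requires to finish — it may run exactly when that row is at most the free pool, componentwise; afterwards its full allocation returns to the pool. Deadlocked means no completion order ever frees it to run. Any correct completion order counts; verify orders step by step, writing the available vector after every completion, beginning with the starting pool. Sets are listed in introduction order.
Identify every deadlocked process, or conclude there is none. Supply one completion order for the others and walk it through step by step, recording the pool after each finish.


The deadlocked set is empty.
Key observation: beginning at P2, releases accumulate fast enough that every process eventually fits.
One completion order for the rest: P2, P8, P6, P1, P7, P4. Verifying each step:
  pool = (0, 3)
  P2: need (0, 3) fits (0, 3); releases (1, 1), pool now (1, 4)
  P8: need (0, 4) fits (1, 4); releases (3, 1), pool now (4, 5)
  P6: need (3, 5) fits (4, 5); releases (0, 2), pool now (4, 7)
  P1: need (4, 6) fits (4, 7); releases (2, 3), pool now (6, 10)
  P7: need (6, 8) fits (6, 10); releases (2, 1), pool now (8, 11)
  P4: need (8, 11) fits (8, 11); releases (0, 1), pool now (8, 12)


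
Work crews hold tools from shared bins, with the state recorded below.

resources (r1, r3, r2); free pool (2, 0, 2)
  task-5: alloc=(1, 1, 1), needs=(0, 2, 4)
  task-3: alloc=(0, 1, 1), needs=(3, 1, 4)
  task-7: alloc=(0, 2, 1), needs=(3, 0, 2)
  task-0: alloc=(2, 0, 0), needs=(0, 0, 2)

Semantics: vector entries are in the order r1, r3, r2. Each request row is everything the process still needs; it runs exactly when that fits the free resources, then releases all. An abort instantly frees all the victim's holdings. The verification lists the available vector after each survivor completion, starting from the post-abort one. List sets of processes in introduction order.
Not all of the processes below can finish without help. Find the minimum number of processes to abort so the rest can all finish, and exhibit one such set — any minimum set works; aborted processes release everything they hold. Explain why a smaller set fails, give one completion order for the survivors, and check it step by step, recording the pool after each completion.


The answer: abort task-5.
Key observation: no ordering could ever have run task-3 before the abort of task-5; with (1, 1, 1) back in the pool it fits at step 3.
Why nothing smaller works: aborting no one leaves the state deadlocked as given.
The survivors complete as task-0, task-7, task-3. Check, step by step (starting from the post-abort pool):
  pool = (3, 1, 3)
  run task-0 (needs (0, 0, 2), free (3, 1, 3)); after release of (2, 0, 0) the pool is (5, 1, 3)
  run task-7 (needs (3, 0, 2), free (5, 1, 3)); after release of (0, 2, 1) the pool is (5, 3, 4)
  run task-3 (needs (3, 1, 4), free (5, 3, 4)); after release of (0, 1, 1) the pool is (5, 4, 5)


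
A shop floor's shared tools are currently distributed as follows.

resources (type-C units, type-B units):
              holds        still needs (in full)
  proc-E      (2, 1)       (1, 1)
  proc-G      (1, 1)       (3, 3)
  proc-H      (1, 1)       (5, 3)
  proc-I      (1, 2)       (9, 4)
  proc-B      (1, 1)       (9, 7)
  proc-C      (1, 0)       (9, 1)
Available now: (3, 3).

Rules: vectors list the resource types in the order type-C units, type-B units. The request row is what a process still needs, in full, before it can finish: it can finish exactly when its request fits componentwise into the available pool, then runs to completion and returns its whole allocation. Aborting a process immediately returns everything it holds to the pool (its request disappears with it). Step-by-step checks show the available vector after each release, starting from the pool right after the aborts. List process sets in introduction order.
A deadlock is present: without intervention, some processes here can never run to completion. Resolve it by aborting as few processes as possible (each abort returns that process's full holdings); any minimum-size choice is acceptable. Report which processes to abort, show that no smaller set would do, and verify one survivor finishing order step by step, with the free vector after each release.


Abort proc-B and proc-C.
Key observation: the deadlocked proc-I becomes finishable only because proc-B and proc-C released (2, 1); it completes at step 4 below.
Why nothing smaller works — every single abort fails: proc-E alone leaves proc-I blocked (short on type-C units); proc-G alone leaves proc-I blocked (short on type-C units); proc-H alone leaves proc-I blocked (short on type-C units); proc-I alone leaves proc-B blocked (short on type-C units); proc-B alone leaves proc-I blocked (short on type-C units); proc-C alone leaves proc-I blocked (short on type-C units).
The survivors complete as proc-G, proc-E, proc-H, proc-I. Verifying each step (starting from the post-abort pool):
  pool = (5, 4)
  proc-G: need (3, 3) fits (5, 4); releases (1, 1), pool now (6, 5)
  proc-E: need (1, 1) fits (6, 5); releases (2, 1), pool now (8, 6)
  proc-H: need (5, 3) fits (8, 6); releases (1, 1), pool now (9, 7)
  proc-I: need (9, 4) fits (9, 7); releases (1, 2), pool now (10, 9)


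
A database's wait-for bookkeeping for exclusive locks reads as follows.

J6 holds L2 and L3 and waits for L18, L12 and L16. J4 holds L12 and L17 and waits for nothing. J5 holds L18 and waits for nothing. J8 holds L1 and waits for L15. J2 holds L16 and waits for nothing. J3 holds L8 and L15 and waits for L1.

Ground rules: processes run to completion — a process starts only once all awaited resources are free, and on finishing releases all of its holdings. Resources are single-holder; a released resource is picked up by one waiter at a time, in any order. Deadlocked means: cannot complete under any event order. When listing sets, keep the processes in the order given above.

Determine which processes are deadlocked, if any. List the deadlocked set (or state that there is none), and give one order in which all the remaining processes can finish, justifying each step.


Deadlocked set: J8 and J3.
Key observation: the loop J8 -> J3 -> J8 blocks itself forever; no other process is dragged down with it.
A valid finishing order for the others: J2, J4, J5, J6.
Check, step by step:
  run J2 (it waits on nothing); releases L16
  run J4 (it waits on nothing); releases L12 and L17
  run J5 (it waits on nothing); releases L18
  J6 waits on L18, L12 and L16 — all released -> runs and releases L2 and L3


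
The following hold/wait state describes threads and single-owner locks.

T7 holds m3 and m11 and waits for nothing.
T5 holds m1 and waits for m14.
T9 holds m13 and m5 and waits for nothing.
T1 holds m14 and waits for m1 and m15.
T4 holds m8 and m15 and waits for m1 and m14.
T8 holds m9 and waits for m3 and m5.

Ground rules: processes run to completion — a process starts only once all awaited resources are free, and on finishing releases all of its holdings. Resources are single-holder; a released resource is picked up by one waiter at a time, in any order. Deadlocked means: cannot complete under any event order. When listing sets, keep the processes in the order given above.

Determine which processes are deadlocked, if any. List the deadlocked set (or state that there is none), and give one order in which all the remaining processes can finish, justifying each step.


Deadlocked: T5, T1 and T4.
Key observation: the cycle T5 -> T1 -> T5 can never break — each member waits on the next; T4 is caught in further circular waits.
A valid finishing order for the others: T7, T9, T8.
Verifying each step:
  T7 waits on nothing -> runs at once and releases m3 and m11
  T9 waits on nothing -> runs at once and releases m13 and m5
  T8: everything it awaited (m3 and m5) is free; runs, freeing m9


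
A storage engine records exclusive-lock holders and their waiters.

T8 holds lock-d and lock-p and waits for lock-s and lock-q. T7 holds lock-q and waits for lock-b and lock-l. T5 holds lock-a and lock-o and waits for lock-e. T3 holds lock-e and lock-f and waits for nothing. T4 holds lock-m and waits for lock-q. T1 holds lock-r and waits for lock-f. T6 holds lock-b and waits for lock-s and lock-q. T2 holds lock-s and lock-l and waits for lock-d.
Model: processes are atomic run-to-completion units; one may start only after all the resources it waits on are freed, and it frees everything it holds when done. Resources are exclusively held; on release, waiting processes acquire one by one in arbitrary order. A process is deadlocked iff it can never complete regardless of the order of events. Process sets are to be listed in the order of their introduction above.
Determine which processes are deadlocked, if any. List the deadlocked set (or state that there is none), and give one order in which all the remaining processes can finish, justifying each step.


Deadlocked: T8, T7, T4, T6 and T2.
Key observation: the cycle T7 -> T6 -> T7 can never break — each member waits on the next; T8 and T2 are caught in further circular waits and T4 waits into the deadlock from upstream.
One completion order for the rest: T3, T5, T1.
Verifying each step:
  T3 waits on nothing -> runs at once and releases lock-e and lock-f
  T5 waits on lock-e — all released -> runs and releases lock-a and lock-o
  T1 waits on lock-f — all released -> runs and releases lock-r


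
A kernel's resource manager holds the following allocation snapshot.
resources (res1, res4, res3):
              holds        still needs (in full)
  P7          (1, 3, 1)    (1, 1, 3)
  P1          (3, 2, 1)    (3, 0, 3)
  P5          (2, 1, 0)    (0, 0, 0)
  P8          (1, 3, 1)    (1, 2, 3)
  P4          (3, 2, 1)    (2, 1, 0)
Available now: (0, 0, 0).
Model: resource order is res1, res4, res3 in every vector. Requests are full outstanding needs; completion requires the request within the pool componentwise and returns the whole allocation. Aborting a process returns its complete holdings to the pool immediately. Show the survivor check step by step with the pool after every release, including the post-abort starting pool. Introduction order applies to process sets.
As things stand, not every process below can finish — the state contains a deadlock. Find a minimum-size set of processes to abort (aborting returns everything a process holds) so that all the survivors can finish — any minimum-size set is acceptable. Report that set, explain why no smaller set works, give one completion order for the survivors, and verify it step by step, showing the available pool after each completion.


The answer: abort P7 and P8.
Key observation: no ordering could ever have run P1 before the abort of P7 and P8; with (2, 6, 2) back in the pool it fits at step 3.
Why nothing smaller works — every single abort fails: P7 alone leaves P1 blocked (short on res3); P1 alone leaves P7 blocked (short on res3); P5 alone leaves P7 blocked (short on res3); P8 alone leaves P7 blocked (short on res3); P4 alone leaves P7 blocked (short on res3).
One survivor order: P5, P4, P1. Walking it through (post-abort pool first):
  pool = (2, 6, 2)
  P5 needs (0, 0, 0) <= (2, 6, 2) -> finishes; pool += (2, 1, 0) = (4, 7, 2)
  P4 needs (2, 1, 0) <= (4, 7, 2) -> finishes; pool += (3, 2, 1) = (7, 9, 3)
  P1 needs (3, 0, 3) <= (7, 9, 3) -> finishes; pool += (3, 2, 1) = (10, 11, 4)


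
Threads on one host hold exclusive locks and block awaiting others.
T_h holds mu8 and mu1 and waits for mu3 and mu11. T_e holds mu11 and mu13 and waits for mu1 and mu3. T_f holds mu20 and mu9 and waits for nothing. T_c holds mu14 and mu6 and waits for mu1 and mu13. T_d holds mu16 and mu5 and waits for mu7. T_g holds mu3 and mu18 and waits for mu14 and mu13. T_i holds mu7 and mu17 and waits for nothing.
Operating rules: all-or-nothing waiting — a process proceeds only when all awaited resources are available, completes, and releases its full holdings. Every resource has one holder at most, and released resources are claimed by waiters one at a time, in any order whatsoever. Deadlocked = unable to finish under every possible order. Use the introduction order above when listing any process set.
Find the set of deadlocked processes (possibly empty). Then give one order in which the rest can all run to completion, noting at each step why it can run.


Deadlocked set: T_h, T_e, T_c and T_g.
Key observation: the cycle T_h -> T_e -> T_h can never break — each member waits on the next; T_c and T_g are caught in further circular waits.
A valid finishing order for the others: T_f, T_i, T_d.
Verifying each step:
  run T_f (it waits on nothing); releases mu20 and mu9
  run T_i (it waits on nothing); releases mu7 and mu17
  T_d: everything it awaited (mu7) is free; runs, freeing mu16 and mu5


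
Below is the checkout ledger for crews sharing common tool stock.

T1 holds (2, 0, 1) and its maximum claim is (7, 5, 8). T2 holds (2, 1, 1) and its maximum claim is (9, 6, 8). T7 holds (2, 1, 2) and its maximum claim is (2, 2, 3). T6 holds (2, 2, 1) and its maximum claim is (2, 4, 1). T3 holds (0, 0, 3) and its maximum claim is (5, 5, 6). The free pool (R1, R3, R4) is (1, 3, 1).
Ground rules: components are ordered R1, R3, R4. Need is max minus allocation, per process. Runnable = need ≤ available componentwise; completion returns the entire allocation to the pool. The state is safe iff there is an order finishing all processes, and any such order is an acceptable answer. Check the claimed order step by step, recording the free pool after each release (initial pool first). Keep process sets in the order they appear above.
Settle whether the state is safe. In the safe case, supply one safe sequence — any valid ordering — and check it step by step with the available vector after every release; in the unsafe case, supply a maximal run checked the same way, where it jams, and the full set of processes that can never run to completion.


SAFE, for example via the order T6, T7, T3, T1, T2.
Key observation: the order's first zero-slack moment is T3 ((5, 5, 3) needed, (5, 6, 4) free — a requested resource with nothing to spare).
Verifying each step:
  pool = (1, 3, 1)
  run T6 (needs (0, 2, 0), free (1, 3, 1)); after release of (2, 2, 1) the pool is (3, 5, 2)
  run T7 (needs (0, 1, 1), free (3, 5, 2)); after release of (2, 1, 2) the pool is (5, 6, 4)
  run T3 (needs (5, 5, 3), free (5, 6, 4)); after release of (0, 0, 3) the pool is (5, 6, 7)
  run T1 (needs (5, 5, 7), free (5, 6, 7)); after release of (2, 0, 1) the pool is (7, 6, 8)
  run T2 (needs (7, 5, 7), free (7, 6, 8)); after release of (2, 1, 1) the pool is (9, 7, 9)


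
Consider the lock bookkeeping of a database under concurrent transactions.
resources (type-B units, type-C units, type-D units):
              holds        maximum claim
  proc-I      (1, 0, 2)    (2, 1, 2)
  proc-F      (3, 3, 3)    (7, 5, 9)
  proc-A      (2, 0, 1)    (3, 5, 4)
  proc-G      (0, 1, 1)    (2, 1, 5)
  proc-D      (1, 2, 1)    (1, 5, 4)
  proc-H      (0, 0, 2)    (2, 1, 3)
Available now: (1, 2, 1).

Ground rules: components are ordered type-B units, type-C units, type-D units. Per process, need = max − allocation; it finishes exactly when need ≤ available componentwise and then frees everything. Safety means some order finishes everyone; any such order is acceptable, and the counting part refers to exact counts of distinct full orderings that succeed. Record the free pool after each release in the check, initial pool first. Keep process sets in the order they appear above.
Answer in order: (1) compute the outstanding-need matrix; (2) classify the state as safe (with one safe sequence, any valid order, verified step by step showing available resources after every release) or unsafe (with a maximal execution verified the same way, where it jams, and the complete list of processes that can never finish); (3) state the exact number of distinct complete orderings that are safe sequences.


(1) Need matrix, components ordered type-B units, type-C units, type-D units:
  proc-I: (1, 1, 0)
  proc-F: (4, 2, 6)
  proc-A: (1, 5, 3)
  proc-G: (2, 0, 4)
  proc-D: (0, 3, 3)
  proc-H: (2, 1, 1)
(2) SAFE. One safe sequence: proc-I, proc-H, proc-G, proc-D, proc-A, proc-F.
Key observation: at proc-I the run first touches a limit — (1, 1, 0) against (1, 2, 1), exact on a resource it actually requests.
Check, step by step:
  pool = (1, 2, 1)
  proc-I: need (1, 1, 0) fits (1, 2, 1); releases (1, 0, 2), pool now (2, 2, 3)
  proc-H: need (2, 1, 1) fits (2, 2, 3); releases (0, 0, 2), pool now (2, 2, 5)
  proc-G: need (2, 0, 4) fits (2, 2, 5); releases (0, 1, 1), pool now (2, 3, 6)
  proc-D: need (0, 3, 3) fits (2, 3, 6); releases (1, 2, 1), pool now (3, 5, 7)
  proc-A: need (1, 5, 3) fits (3, 5, 7); releases (2, 0, 1), pool now (5, 5, 8)
  proc-F: need (4, 2, 6) fits (5, 5, 8); releases (3, 3, 3), pool now (8, 8, 11)
(3) Precisely 1 of the possible complete orderings is a safe sequence.


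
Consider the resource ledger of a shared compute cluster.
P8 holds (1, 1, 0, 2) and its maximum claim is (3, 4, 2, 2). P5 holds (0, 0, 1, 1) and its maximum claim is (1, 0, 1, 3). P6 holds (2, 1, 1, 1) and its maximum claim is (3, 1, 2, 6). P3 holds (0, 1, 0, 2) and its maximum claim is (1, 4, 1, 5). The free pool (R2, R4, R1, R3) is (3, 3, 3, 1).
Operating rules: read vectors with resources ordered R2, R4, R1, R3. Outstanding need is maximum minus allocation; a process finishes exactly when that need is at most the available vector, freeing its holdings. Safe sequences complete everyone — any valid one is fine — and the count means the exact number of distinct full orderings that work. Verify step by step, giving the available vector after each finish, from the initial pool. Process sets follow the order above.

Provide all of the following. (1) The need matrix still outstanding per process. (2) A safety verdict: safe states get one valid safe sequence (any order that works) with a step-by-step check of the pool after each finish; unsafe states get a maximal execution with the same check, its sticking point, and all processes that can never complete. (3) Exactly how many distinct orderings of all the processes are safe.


(1) Need matrix, components ordered R2, R4, R1, R3:
  P8: (2, 3, 2, 0)
  P5: (1, 0, 0, 2)
  P6: (1, 0, 1, 5)
  P3: (1, 3, 1, 3)
(2) SAFE. One safe sequence: P8, P5, P3, P6.
Key observation: the order's first zero-slack moment is P8 ((2, 3, 2, 0) needed, (3, 3, 3, 1) free — a requested resource with nothing to spare).
Verifying each step:
  pool = (3, 3, 3, 1)
  P8: need (2, 3, 2, 0) fits (3, 3, 3, 1); releases (1, 1, 0, 2), pool now (4, 4, 3, 3)
  P5: need (1, 0, 0, 2) fits (4, 4, 3, 3); releases (0, 0, 1, 1), pool now (4, 4, 4, 4)
  P3: need (1, 3, 1, 3) fits (4, 4, 4, 4); releases (0, 1, 0, 2), pool now (4, 5, 4, 6)
  P6: need (1, 0, 1, 5) fits (4, 5, 4, 6); releases (2, 1, 1, 1), pool now (6, 6, 5, 7)
(3) Exactly 3 of the possible complete orderings are safe sequences.


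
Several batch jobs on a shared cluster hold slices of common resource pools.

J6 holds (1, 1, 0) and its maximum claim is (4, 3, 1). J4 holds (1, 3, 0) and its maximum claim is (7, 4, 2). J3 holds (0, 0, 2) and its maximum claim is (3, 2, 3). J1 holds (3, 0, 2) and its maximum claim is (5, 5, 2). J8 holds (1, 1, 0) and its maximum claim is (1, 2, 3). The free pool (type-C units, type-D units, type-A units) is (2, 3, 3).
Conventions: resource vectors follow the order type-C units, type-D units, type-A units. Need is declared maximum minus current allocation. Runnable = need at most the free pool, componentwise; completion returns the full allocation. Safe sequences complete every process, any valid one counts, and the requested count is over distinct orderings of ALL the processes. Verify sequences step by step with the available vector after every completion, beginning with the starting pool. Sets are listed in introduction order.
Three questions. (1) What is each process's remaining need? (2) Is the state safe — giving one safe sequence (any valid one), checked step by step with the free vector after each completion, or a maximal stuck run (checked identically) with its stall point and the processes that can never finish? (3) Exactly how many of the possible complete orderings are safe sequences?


(1) Need matrix, components ordered type-C units, type-D units, type-A units:
  J6: (3, 2, 1)
  J4: (6, 1, 2)
  J3: (3, 2, 1)
  J1: (2, 5, 0)
  J8: (0, 1, 3)
(2) SAFE — a valid safe sequence is J8, J6, J3, J1, J4.
Key observation: reading the order forward, J8 is the first process whose need (0, 1, 3) meets the free pool (2, 3, 3) exactly on a resource it requests.
Walking it through:
  pool = (2, 3, 3)
  J8: need (0, 1, 3) fits (2, 3, 3); releases (1, 1, 0), pool now (3, 4, 3)
  J6: need (3, 2, 1) fits (3, 4, 3); releases (1, 1, 0), pool now (4, 5, 3)
  J3: need (3, 2, 1) fits (4, 5, 3); releases (0, 0, 2), pool now (4, 5, 5)
  J1: need (2, 5, 0) fits (4, 5, 5); releases (3, 0, 2), pool now (7, 5, 7)
  J4: need (6, 1, 2) fits (7, 5, 7); releases (1, 3, 0), pool now (8, 8, 7)
(3) The exact count: 4 of the possible complete orderings are safe sequences.


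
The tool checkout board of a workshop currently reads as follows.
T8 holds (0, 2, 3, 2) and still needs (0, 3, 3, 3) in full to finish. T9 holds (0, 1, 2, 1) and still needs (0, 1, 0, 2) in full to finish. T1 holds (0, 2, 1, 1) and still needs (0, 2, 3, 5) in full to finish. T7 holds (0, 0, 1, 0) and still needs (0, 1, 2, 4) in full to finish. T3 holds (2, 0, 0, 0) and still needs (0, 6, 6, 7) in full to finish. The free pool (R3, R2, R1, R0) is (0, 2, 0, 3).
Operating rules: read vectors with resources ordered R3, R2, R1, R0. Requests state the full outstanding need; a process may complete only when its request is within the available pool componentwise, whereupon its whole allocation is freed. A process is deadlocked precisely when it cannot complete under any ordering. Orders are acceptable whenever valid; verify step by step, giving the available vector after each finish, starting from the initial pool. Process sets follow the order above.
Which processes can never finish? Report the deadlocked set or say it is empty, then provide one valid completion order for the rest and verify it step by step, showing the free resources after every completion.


Nothing here is deadlocked.
Key observation: beginning at T9, releases accumulate fast enough that every process eventually fits.
A valid finishing order for the others: T9, T7, T8, T1, T3. Verifying each step:
  pool = (0, 2, 0, 3)
  run T9 (needs (0, 1, 0, 2), free (0, 2, 0, 3)); after release of (0, 1, 2, 1) the pool is (0, 3, 2, 4)
  run T7 (needs (0, 1, 2, 4), free (0, 3, 2, 4)); after release of (0, 0, 1, 0) the pool is (0, 3, 3, 4)
  run T8 (needs (0, 3, 3, 3), free (0, 3, 3, 4)); after release of (0, 2, 3, 2) the pool is (0, 5, 6, 6)
  run T1 (needs (0, 2, 3, 5), free (0, 5, 6, 6)); after release of (0, 2, 1, 1) the pool is (0, 7, 7, 7)
  run T3 (needs (0, 6, 6, 7), free (0, 7, 7, 7)); after release of (2, 0, 0, 0) the pool is (2, 7, 7, 7)


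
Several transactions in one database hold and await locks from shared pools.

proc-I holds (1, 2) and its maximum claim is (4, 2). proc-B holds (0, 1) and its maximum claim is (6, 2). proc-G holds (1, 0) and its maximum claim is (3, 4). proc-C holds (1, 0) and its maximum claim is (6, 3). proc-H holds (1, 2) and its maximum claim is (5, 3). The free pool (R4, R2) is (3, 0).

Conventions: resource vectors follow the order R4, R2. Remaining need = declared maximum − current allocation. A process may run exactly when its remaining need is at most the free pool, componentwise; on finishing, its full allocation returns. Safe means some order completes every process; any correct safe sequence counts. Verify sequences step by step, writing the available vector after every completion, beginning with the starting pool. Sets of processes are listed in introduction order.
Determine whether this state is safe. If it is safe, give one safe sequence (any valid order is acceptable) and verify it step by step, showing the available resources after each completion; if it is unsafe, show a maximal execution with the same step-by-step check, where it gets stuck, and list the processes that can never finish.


The state is SAFE; one workable sequence: proc-I, proc-H, proc-G, proc-B, proc-C.
Key observation: the order's first zero-slack moment is proc-I ((3, 0) needed, (3, 0) free — a requested resource with nothing to spare).
Verifying each step:
  pool = (3, 0)
  proc-I needs (3, 0) <= (3, 0) -> finishes; pool += (1, 2) = (4, 2)
  proc-H needs (4, 1) <= (4, 2) -> finishes; pool += (1, 2) = (5, 4)
  proc-G needs (2, 4) <= (5, 4) -> finishes; pool += (1, 0) = (6, 4)
  proc-B needs (6, 1) <= (6, 4) -> finishes; pool += (0, 1) = (6, 5)
  proc-C needs (5, 3) <= (6, 5) -> finishes; pool += (1, 0) = (7, 5)


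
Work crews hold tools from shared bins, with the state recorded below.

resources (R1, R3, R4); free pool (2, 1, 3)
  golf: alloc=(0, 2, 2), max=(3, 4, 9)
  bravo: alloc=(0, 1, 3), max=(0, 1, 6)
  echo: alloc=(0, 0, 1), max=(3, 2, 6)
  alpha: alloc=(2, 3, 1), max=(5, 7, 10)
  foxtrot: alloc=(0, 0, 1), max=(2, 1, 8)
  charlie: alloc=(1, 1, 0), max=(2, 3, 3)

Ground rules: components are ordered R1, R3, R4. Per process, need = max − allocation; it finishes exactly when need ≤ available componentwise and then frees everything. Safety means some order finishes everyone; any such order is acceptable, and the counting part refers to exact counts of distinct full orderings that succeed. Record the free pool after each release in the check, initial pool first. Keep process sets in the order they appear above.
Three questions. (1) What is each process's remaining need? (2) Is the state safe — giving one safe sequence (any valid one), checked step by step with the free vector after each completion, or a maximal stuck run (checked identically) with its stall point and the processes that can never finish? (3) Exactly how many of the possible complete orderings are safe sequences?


(1) Need matrix, components ordered R1, R3, R4:
  golf: (3, 2, 7)
  bravo: (0, 0, 3)
  echo: (3, 2, 5)
  alpha: (3, 4, 9)
  foxtrot: (2, 1, 7)
  charlie: (1, 2, 3)
(2) SAFE — a valid safe sequence is bravo, charlie, echo, golf, foxtrot, alpha.
Key observation: bravo is the earliest step where a requested resource binds exactly: need (0, 0, 3), pool (2, 1, 3) at its turn.
Walking it through:
  pool = (2, 1, 3)
  bravo needs (0, 0, 3) <= (2, 1, 3) -> finishes; pool += (0, 1, 3) = (2, 2, 6)
  charlie needs (1, 2, 3) <= (2, 2, 6) -> finishes; pool += (1, 1, 0) = (3, 3, 6)
  echo needs (3, 2, 5) <= (3, 3, 6) -> finishes; pool += (0, 0, 1) = (3, 3, 7)
  golf needs (3, 2, 7) <= (3, 3, 7) -> finishes; pool += (0, 2, 2) = (3, 5, 9)
  foxtrot needs (2, 1, 7) <= (3, 5, 9) -> finishes; pool += (0, 0, 1) = (3, 5, 10)
  alpha needs (3, 4, 9) <= (3, 5, 10) -> finishes; pool += (2, 3, 1) = (5, 8, 11)
(3) Precisely 3 of the possible complete orderings are safe sequences.


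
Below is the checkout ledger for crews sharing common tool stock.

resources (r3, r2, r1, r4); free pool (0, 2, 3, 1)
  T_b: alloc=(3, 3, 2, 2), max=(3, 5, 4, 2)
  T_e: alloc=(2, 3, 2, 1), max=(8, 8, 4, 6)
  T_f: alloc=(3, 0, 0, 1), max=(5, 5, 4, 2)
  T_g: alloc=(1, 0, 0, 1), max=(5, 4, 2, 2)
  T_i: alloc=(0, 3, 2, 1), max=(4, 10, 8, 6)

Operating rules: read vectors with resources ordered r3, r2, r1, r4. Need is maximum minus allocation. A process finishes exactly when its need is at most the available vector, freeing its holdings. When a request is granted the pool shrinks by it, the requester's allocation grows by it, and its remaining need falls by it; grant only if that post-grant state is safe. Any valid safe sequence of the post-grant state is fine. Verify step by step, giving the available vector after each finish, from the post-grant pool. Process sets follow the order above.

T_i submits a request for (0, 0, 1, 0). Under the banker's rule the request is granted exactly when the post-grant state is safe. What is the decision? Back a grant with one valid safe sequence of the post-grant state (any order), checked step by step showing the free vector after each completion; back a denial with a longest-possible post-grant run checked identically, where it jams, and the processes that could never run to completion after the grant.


GRANT: granting preserves safety; a valid post-grant sequence is T_b, T_f, T_g, T_e, T_i.
Key observation: (0, 2, 2, 1) free after granting still covers T_b first, and each release covers the next.
Check on the post-grant state, step by step:
  pool = (0, 2, 2, 1)
  run T_b (needs (0, 2, 2, 0), free (0, 2, 2, 1)); after release of (3, 3, 2, 2) the pool is (3, 5, 4, 3)
  run T_f (needs (2, 5, 4, 1), free (3, 5, 4, 3)); after release of (3, 0, 0, 1) the pool is (6, 5, 4, 4)
  run T_g (needs (4, 4, 2, 1), free (6, 5, 4, 4)); after release of (1, 0, 0, 1) the pool is (7, 5, 4, 5)
  run T_e (needs (6, 5, 2, 5), free (7, 5, 4, 5)); after release of (2, 3, 2, 1) the pool is (9, 8, 6, 6)
  run T_i (needs (4, 7, 5, 5), free (9, 8, 6, 6)); after release of (0, 3, 3, 1) the pool is (9, 11, 9, 7)


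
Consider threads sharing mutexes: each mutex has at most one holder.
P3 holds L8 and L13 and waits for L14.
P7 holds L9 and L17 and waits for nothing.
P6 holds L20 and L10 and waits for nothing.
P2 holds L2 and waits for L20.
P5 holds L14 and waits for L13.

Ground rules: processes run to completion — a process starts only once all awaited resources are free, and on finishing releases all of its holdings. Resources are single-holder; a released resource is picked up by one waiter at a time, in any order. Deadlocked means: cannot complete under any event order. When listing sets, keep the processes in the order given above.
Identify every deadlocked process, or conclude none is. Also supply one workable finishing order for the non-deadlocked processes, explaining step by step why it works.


Deadlocked set: P3 and P5.
Key observation: the cycle P3 -> P5 -> P3 can never break — each member waits on the next; no other process is dragged down with it.
One completion order for the rest: P6, P7, P2.
Walking it through:
  run P6 (it waits on nothing); releases L20 and L10
  run P7 (it waits on nothing); releases L9 and L17
  P2 waits on L20 — all released -> runs and releases L2


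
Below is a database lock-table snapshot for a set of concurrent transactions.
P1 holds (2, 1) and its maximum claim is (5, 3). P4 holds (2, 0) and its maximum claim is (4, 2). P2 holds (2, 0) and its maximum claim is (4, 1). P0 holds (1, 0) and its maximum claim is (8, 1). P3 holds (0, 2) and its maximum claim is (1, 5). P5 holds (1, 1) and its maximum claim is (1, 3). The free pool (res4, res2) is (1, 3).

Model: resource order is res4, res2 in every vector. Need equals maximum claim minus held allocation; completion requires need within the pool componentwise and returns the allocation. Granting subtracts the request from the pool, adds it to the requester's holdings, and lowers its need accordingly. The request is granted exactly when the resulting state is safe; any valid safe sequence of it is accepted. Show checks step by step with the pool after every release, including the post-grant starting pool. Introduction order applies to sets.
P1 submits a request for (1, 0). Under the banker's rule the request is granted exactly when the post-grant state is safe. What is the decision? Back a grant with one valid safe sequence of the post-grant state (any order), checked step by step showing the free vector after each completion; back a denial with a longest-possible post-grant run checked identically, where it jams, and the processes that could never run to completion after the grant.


DENY: after the grant no complete ordering would exist.
Key observation: the pool after P5, P3 is (1, 6); every surviving request exceeds it in res4, so progress ends there.
After a pretend grant, a maximal execution: P5, P3 — then nothing else fits. Step-by-step check:
  pool = (0, 3)
  P5: need (0, 2) fits (0, 3); releases (1, 1), pool now (1, 4)
  P3: need (1, 3) fits (1, 4); releases (0, 2), pool now (1, 6)
  blocked: P1 wants (2, 2), pool (1, 6) — not enough res4
  blocked: P4 wants (2, 2), pool (1, 6) — not enough res4
  blocked: P2 wants (2, 1), pool (1, 6) — not enough res4
  blocked: P0 wants (7, 1), pool (1, 6) — not enough res4
Processes that could never finish after the grant: P1, P4, P2 and P0.


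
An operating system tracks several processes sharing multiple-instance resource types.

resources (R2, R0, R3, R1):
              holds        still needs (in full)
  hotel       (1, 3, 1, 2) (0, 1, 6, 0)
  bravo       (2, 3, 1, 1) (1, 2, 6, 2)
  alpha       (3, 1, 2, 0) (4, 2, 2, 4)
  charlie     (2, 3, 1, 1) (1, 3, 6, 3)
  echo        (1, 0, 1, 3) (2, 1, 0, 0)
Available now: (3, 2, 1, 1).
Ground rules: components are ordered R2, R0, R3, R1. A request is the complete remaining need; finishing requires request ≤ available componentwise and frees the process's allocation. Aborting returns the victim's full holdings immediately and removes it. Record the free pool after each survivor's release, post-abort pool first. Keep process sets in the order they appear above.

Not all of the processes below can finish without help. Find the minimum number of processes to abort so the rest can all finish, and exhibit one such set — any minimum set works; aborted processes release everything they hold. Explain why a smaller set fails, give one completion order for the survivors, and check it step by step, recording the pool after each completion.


The answer: abort hotel and charlie.
Key observation: bravo was stuck for good until hotel and charlie gave back (3, 6, 2, 3); in the order shown it finishes at step 3.
No one abort is enough; case by case: hotel alone leaves bravo blocked (short on R3); bravo alone leaves hotel blocked (short on R3); alpha alone leaves hotel blocked (short on R3); charlie alone leaves hotel blocked (short on R3); echo alone leaves hotel blocked (short on R3).
One survivor order: alpha, echo, bravo. Verifying each step (post-abort pool first):
  pool = (6, 8, 3, 4)
  alpha needs (4, 2, 2, 4) <= (6, 8, 3, 4) -> finishes; pool += (3, 1, 2, 0) = (9, 9, 5, 4)
  echo needs (2, 1, 0, 0) <= (9, 9, 5, 4) -> finishes; pool += (1, 0, 1, 3) = (10, 9, 6, 7)
  bravo needs (1, 2, 6, 2) <= (10, 9, 6, 7) -> finishes; pool += (2, 3, 1, 1) = (12, 12, 7, 8)


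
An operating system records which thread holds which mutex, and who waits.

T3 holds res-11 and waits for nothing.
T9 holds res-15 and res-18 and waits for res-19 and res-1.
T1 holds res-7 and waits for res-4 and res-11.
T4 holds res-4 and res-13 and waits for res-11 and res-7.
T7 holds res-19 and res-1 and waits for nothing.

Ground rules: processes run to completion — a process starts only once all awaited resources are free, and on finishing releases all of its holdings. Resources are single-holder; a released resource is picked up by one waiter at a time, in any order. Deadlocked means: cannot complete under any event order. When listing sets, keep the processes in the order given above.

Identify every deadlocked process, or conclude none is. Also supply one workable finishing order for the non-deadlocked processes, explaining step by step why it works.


Deadlocked set: T1 and T4.
Key observation: along T1 -> T4 -> T1, each member waits on what the next one holds — a deadlock; no other process is dragged down with it.
The rest can finish in the order T7, T9, T3.
Check, step by step:
  run T7 (it waits on nothing); releases res-19 and res-1
  T9: everything it awaited (res-19 and res-1) is free; runs, freeing res-15 and res-18
  run T3 (it waits on nothing); releases res-11


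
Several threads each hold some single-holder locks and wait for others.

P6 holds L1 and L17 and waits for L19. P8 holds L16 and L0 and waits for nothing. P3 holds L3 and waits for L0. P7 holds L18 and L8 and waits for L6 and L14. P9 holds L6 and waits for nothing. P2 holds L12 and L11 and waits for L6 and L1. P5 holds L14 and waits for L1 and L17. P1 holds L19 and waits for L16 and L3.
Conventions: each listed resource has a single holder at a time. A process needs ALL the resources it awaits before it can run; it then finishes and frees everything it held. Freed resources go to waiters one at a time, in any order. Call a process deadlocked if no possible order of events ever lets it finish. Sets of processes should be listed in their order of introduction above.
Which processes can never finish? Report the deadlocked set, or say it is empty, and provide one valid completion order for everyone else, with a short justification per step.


Nothing here is deadlocked.
Key observation: every chain of waits terminates; starting from the processes that wait on nothing, all the rest unlock in turn.
A valid finishing order for the others: P8, P3, P1, P9, P6, P2, P5, P7.
Verifying each step:
  P8: no waits; runs immediately, freeing L16 and L0
  P3 waits on L0 — all released -> runs and releases L3
  P1 waits on L16 and L3 — all released -> runs and releases L19
  P9: no waits; runs immediately, freeing L6
  P6 waits on L19 — all released -> runs and releases L1 and L17
  P2 waits on L6 and L1 — all released -> runs and releases L12 and L11
  P5 waits on L1 and L17 — all released -> runs and releases L14
  P7 waits on L6 and L14 — all released -> runs and releases L18 and L8


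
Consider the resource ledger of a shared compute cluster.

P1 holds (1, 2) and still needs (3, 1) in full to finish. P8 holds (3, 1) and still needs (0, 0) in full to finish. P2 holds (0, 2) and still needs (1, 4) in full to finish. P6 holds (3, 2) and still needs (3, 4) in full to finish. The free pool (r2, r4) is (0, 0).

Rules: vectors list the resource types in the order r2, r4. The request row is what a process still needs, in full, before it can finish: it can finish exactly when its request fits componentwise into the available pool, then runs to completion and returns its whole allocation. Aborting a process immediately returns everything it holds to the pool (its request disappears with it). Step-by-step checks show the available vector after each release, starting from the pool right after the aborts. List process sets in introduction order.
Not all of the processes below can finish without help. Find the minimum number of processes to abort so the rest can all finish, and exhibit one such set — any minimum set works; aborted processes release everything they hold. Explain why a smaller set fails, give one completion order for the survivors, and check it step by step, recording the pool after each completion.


The answer: abort P2.
Key observation: aborting P2 returns (0, 2), and P6 — hopeless before — runs at step 3 with the returned capacity in the pool.
Why nothing smaller works: aborting no one leaves the state deadlocked as given.
The survivors complete as P8, P1, P6. Walking it through (starting from the post-abort pool):
  pool = (0, 2)
  P8: need (0, 0) fits (0, 2); releases (3, 1), pool now (3, 3)
  P1: need (3, 1) fits (3, 3); releases (1, 2), pool now (4, 5)
  P6: need (3, 4) fits (4, 5); releases (3, 2), pool now (7, 7)
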